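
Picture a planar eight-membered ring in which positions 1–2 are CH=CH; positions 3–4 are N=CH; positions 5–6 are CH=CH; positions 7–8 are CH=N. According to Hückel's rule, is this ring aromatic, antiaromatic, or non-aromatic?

Antiaromatic

Every ring atom contributes a p orbital perpendicular to the ring (each doubly-bonded ring atom is sp² with one p-orbital electron; the doubly-bonded nitrogens are pyridine-type — their lone pairs lie in the ring plane, leaving one electron in the p orbital), so the π system is cyclic and fully conjugated.
Tallying contributions gives 4 × 2 = 8 from the 4 double-bond units.
8 is a 4n count (n = 2), so the planar conjugated ring is antiaromatic.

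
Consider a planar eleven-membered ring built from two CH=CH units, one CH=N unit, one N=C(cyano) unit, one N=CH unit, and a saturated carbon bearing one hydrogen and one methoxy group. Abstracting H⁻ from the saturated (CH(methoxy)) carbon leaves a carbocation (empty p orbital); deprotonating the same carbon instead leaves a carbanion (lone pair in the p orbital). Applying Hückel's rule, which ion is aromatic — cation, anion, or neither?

In both ions every ring atom is sp² and contributes a p orbital, so both rings are fully conjugated.
Cation: 5 × 2 + 0 = 10 π electrons → 4(2)+2, aromatic.
Anion: 5 × 2 + 2 = 12 π electrons → 4(3), antiaromatic.

The cation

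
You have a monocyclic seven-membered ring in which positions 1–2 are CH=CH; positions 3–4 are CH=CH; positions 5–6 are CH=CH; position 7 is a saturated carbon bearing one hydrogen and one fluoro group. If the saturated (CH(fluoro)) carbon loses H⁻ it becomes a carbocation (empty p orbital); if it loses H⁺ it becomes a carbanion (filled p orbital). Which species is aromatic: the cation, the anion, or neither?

The cation

In both ions every ring atom is sp² and contributes a p orbital, so both rings are fully conjugated.
Cation: 3 × 2 + 0 = 6 π electrons → 4(1)+2, aromatic.
Anion: 3 × 2 + 2 = 8 π electrons → 4(2), antiaromatic.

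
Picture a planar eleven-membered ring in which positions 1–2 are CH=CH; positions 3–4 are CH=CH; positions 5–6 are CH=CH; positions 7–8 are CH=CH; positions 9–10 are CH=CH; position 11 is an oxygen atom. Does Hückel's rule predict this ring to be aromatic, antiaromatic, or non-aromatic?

Antiaromatic

Check conjugation: the double-bond atoms are sp², each contributing one p electron; the oxygen donates one lone pair from its p orbital — every position has a p orbital, so the cyclic π system is continuous.
Counting π electrons: 5 × 2 = 10 from the double-bond units + 2 from the O atom = 12.
With 12 = 4·3 π electrons, Hückel's rule classifies the planar ring as antiaromatic.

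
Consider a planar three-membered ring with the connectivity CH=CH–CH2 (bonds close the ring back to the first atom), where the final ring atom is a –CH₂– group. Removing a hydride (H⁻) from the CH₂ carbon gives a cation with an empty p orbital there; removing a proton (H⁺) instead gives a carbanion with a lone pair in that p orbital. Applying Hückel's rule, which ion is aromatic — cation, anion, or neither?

The cation

Once that carbon is sp², every ring atom has a p orbital and both ions are fully conjugated.
Cation: 1 × 2 + 0 = 2 π electrons → 4(0)+2, aromatic.
Anion: 1 × 2 + 2 = 4 π electrons → 4(1), antiaromatic.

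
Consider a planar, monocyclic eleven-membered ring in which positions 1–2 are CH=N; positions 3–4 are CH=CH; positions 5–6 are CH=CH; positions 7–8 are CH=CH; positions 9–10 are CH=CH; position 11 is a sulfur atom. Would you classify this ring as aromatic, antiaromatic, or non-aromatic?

Check conjugation: each doubly-bonded ring atom is sp² with one p-orbital electron; each =N– nitrogen is pyridine-type (lone pair in the sp² plane, one electron in the p orbital); the sulfur donates one lone pair from its p orbital — every position has a p orbital, so the cyclic π system is continuous.
Adding the contributions, 5 × 2 = 10 from the double-bond units + 2 from the S atom = 12.
12 = 4(3); a planar, fully conjugated 4n system is antiaromatic.

Antiaromatic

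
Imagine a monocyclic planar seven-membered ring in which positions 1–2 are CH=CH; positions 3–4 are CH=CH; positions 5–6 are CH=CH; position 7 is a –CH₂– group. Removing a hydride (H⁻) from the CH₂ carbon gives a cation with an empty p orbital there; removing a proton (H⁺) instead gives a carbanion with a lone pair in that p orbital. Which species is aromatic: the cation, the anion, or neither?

The cation

Both ions have a continuous loop of p orbitals — each ring atom is sp².
Cation: 3 × 2 + 0 = 6 π electrons → 4(1)+2, aromatic.
Anion: 3 × 2 + 2 = 8 π electrons → 4(2), antiaromatic.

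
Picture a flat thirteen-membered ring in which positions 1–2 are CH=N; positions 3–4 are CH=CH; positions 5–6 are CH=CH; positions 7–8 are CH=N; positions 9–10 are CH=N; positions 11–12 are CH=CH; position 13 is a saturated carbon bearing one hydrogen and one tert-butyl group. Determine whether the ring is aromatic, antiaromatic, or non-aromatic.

The CH(tert-butyl) carbon is saturated: that saturated carbon is sp³ and has no p orbital in the ring π system. Conjugation is not continuous around the ring.
Without a continuous loop of overlapping p orbitals the Hückel electron count never comes into play.

Non-aromatic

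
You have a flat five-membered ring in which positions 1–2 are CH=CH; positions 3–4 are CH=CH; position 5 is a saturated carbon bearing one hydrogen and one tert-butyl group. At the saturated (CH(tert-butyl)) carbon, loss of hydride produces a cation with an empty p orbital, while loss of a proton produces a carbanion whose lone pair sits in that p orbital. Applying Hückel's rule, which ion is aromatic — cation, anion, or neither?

The anion

Once that carbon is sp², every ring atom has a p orbital and both ions are fully conjugated.
Cation: 2 × 2 + 0 = 4 π electrons → 4(1), antiaromatic.
Anion: 2 × 2 + 2 = 6 π electrons → 4(1)+2, aromatic.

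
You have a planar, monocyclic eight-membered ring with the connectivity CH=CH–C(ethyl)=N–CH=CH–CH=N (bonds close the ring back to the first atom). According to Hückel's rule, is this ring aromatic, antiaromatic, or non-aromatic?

The p orbitals form a continuous loop: every atom in a ring double bond is sp² and brings one electron to the p orbital; each sp² =N– keeps its lone pair in-plane and puts one electron into the π system. The ring is fully conjugated.
Adding the contributions, 4 × 2 = 8 from the 4 double-bond units.
A 4n π count (8, n = 2) in a planar conjugated ring means antiaromatic.

Antiaromatic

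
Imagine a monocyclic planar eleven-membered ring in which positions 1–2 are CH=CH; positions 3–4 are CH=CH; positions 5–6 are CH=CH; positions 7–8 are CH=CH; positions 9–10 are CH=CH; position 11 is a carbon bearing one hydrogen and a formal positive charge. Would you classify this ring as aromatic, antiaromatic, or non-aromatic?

Check conjugation: each doubly-bonded ring atom is sp² with one p-orbital electron; the carbocation has an empty p orbital — every position has a p orbital, so the cyclic π system is continuous.
Tallying contributions gives 5 × 2 = 10 from the double-bond units + 0 from the CH(+) atom = 10.
With 10 π electrons (n = 2), the Hückel 4n+2 condition holds.

Aromatic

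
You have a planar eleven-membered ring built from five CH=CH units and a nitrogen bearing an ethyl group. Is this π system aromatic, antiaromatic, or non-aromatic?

Check conjugation: each doubly-bonded ring atom is sp² with one p-orbital electron; the pyrrole-type nitrogen donates its lone pair from the p orbital — every position has a p orbital, so the cyclic π system is continuous.
Counting π electrons: 5 × 2 = 10 from the double-bond units + 2 from the N(ethyl) atom = 12.
12 is a 4n count (n = 3), so the planar conjugated ring is antiaromatic.

Antiaromatic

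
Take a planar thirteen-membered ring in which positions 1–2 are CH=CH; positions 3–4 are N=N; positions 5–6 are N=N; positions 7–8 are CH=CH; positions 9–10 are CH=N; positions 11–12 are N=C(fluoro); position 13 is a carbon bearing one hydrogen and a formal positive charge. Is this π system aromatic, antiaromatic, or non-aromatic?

Antiaromatic

The p orbitals form a continuous loop: each doubly-bonded ring atom is sp² with one p-orbital electron; each sp² =N– keeps its lone pair in-plane and puts one electron into the π system; the carbocation has an empty p orbital. The ring is fully conjugated.
π-electron count: 6 × 2 = 12 from the double-bond units + 0 from the CH(+) atom = 12.
With 12 = 4·3 π electrons, Hückel's rule classifies the planar ring as antiaromatic.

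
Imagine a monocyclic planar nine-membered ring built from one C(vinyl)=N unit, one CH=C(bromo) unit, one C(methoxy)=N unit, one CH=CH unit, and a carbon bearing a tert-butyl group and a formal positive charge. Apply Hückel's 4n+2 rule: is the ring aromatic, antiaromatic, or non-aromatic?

Antiaromatic

All ring atoms are sp² and supply a p orbital to the ring (the double-bond atoms are sp², each contributing one p electron; each sp² =N– keeps its lone pair in-plane and puts one electron into the π system; the carbocation has an empty p orbital); the conjugation is uninterrupted.
Tallying contributions gives 4 × 2 = 8 from the double-bond units + 0 from the C(tert-butyl)(+) atom = 8.
A 4n π count (8, n = 2) in a planar conjugated ring means antiaromatic.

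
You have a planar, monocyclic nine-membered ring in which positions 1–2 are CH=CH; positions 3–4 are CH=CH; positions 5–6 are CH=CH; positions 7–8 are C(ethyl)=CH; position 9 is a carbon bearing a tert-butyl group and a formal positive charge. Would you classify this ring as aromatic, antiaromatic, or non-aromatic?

Every ring atom contributes a p orbital perpendicular to the ring (each doubly-bonded ring atom is sp² with one p-orbital electron; the carbocation has an empty p orbital), so the π system is cyclic and fully conjugated.
Tallying contributions gives 4 × 2 = 8 from the double-bond units + 0 from the C(tert-butyl)(+) atom = 8.
8 is a 4n count (n = 2), so the planar conjugated ring is antiaromatic.

Antiaromatic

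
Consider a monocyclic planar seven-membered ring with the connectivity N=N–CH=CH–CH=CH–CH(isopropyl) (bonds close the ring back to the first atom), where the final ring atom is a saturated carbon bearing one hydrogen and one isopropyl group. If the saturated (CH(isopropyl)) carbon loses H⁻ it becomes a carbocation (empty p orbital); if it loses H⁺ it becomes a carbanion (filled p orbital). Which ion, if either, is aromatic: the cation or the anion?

In either ion the ring is fully conjugated: every atom, including the new sp² carbon, supplies a p orbital.
Cation: 3 × 2 + 0 = 6 π electrons → 4(1)+2, aromatic.
Anion: 3 × 2 + 2 = 8 π electrons → 4(2), antiaromatic.

The cation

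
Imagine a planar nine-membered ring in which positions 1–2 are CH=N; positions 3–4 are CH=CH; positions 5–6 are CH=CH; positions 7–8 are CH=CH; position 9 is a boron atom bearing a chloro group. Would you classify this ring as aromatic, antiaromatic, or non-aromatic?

Antiaromatic

Check conjugation: every atom in a ring double bond is sp² and brings one electron to the p orbital; the doubly-bonded nitrogens are pyridine-type — their lone pairs lie in the ring plane, leaving one electron in the p orbital; the boron has an empty p orbital — every position has a p orbital, so the cyclic π system is continuous.
Adding the contributions, 4 × 2 = 8 from the double-bond units + 0 from the B(chloro) atom = 8.
8 is a 4n count (n = 2), so the planar conjugated ring is antiaromatic.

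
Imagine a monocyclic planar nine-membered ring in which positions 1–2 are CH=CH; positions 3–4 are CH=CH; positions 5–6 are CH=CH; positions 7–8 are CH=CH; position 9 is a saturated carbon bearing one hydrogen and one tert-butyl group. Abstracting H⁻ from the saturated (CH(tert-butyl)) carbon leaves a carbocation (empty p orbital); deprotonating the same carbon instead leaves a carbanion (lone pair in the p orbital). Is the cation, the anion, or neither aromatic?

In both ions every ring atom is sp² and contributes a p orbital, so both rings are fully conjugated.
Cation: 4 × 2 + 0 = 8 π electrons → 4(2), antiaromatic.
Anion: 4 × 2 + 2 = 10 π electrons → 4(2)+2, aromatic.

The anion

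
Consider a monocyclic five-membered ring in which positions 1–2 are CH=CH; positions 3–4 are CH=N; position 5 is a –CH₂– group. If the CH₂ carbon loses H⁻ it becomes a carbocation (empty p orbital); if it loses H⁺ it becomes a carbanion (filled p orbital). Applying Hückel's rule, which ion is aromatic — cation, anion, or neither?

The anion

In either ion the ring is fully conjugated: every atom, including the new sp² carbon, supplies a p orbital.
Cation: 2 × 2 + 0 = 4 π electrons → 4(1), antiaromatic.
Anion: 2 × 2 + 2 = 6 π electrons → 4(1)+2, aromatic.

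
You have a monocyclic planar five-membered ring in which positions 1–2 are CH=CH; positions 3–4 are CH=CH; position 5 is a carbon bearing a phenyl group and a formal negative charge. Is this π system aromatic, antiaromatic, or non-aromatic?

All ring atoms are sp² and supply a p orbital to the ring (every atom in a ring double bond is sp² and brings one electron to the p orbital; the carbanion's lone pair occupies the p orbital); the conjugation is uninterrupted.
Counting π electrons: 2 × 2 = 4 from the double-bond units + 2 from the C(phenyl)(-) atom = 6.
That gives a 4n+2 count (6, n = 1).

Aromatic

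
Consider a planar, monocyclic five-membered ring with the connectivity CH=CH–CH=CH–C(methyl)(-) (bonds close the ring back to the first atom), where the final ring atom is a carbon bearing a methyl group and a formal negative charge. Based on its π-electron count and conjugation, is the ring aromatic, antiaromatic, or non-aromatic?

Aromatic

Every ring atom contributes a p orbital perpendicular to the ring (each doubly-bonded ring atom is sp² with one p-orbital electron; the carbanion's lone pair occupies the p orbital), so the π system is cyclic and fully conjugated.
Counting π electrons: 2 × 2 = 4 from the double-bond units + 2 from the C(methyl)(-) atom = 6.
That gives a 4n+2 count (6, n = 1).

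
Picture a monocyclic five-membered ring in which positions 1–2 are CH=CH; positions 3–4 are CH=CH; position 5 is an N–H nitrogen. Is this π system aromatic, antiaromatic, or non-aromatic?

Aromatic

All ring atoms are sp² and supply a p orbital to the ring (every atom in a ring double bond is sp² and brings one electron to the p orbital; the pyrrole-type nitrogen donates its lone pair from the p orbital); the conjugation is uninterrupted.
π-electron count: 2 × 2 = 4 from the double-bond units + 2 from the NH atom = 6.
6 = 4(1) + 2, which satisfies Hückel's 4n+2 rule.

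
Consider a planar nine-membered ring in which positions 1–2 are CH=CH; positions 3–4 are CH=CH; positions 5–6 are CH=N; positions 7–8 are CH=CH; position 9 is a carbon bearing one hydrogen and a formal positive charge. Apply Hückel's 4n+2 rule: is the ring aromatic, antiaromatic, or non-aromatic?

Every ring atom contributes a p orbital perpendicular to the ring (the double-bond atoms are sp², each contributing one p electron; each =N– nitrogen is pyridine-type (lone pair in the sp² plane, one electron in the p orbital); the carbocation has an empty p orbital), so the π system is cyclic and fully conjugated.
Counting π electrons: 4 × 2 = 8 from the double-bond units + 0 from the CH(+) atom = 8.
8 is a 4n count (n = 2), so the planar conjugated ring is antiaromatic.

Antiaromatic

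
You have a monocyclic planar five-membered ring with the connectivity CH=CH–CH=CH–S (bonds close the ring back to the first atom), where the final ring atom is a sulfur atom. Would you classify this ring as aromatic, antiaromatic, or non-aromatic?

Aromatic

All ring atoms are sp² and supply a p orbital to the ring (the double-bond atoms are sp², each contributing one p electron; the sulfur donates one lone pair from its p orbital); the conjugation is uninterrupted.
Tallying contributions gives 2 × 2 = 4 from the double-bond units + 2 from the S atom = 6.
That gives a 4n+2 count (6, n = 1).
This is thiophene.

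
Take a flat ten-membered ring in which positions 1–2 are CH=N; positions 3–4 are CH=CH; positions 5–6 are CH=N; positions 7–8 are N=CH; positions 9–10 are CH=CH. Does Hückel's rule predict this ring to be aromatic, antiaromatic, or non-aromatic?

Aromatic

Check conjugation: each doubly-bonded ring atom is sp² with one p-orbital electron; each =N– nitrogen is pyridine-type (lone pair in the sp² plane, one electron in the p orbital) — every position has a p orbital, so the cyclic π system is continuous.
Adding the contributions, 5 × 2 = 10 from the 5 double-bond units.
That gives a 4n+2 count (10, n = 2).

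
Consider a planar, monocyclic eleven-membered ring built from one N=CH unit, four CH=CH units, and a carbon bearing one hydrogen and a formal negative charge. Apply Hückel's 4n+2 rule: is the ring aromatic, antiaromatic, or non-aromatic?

Antiaromatic

Check conjugation: the double-bond atoms are sp², each contributing one p electron; the doubly-bonded nitrogens are pyridine-type — their lone pairs lie in the ring plane, leaving one electron in the p orbital; the carbanion's lone pair occupies the p orbital — every position has a p orbital, so the cyclic π system is continuous.
π-electron count: 5 × 2 = 10 from the double-bond units + 2 from the CH(-) atom = 12.
A 4n π count (12, n = 3) in a planar conjugated ring means antiaromatic.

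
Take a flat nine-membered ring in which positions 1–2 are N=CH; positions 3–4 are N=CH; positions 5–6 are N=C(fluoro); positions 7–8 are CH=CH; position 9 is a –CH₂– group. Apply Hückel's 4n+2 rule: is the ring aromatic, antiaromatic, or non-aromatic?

At the CH2 position, the tetrahedral CH₂ carbon is sp³ and has no p orbital in the ring π system; the ring's p-orbital overlap is broken there.
A ring that is not fully conjugated cannot be aromatic or antiaromatic regardless of its π-electron count.

Non-aromatic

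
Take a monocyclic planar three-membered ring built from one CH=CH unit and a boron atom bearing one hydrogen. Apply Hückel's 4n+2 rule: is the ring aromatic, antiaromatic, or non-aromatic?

Aromatic

Check conjugation: every atom in a ring double bond is sp² and brings one electron to the p orbital; the boron has an empty p orbital — every position has a p orbital, so the cyclic π system is continuous.
Adding the contributions, 1 × 2 = 2 from the double-bond unit + 0 from the BH atom = 2.
With 2 π electrons (n = 0), the Hückel 4n+2 condition holds.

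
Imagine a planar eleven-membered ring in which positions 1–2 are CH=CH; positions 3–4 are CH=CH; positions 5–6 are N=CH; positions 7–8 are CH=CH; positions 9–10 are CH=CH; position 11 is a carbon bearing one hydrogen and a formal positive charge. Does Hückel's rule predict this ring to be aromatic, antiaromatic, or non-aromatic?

The p orbitals form a continuous loop: every atom in a ring double bond is sp² and brings one electron to the p orbital; the doubly-bonded nitrogens are pyridine-type — their lone pairs lie in the ring plane, leaving one electron in the p orbital; the carbocation has an empty p orbital. The ring is fully conjugated.
Tallying contributions gives 5 × 2 = 10 from the double-bond units + 0 from the CH(+) atom = 10.
That gives a 4n+2 count (10, n = 2).

Aromatic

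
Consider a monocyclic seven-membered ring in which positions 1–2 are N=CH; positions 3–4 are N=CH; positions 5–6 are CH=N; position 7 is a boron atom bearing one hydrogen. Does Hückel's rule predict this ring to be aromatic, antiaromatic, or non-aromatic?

Aromatic

The p orbitals form a continuous loop: the double-bond atoms are sp², each contributing one p electron; each sp² =N– keeps its lone pair in-plane and puts one electron into the π system; the boron has an empty p orbital. The ring is fully conjugated.
Counting π electrons: 3 × 2 = 6 from the double-bond units + 0 from the BH atom = 6.
With 6 π electrons (n = 1), the Hückel 4n+2 condition holds.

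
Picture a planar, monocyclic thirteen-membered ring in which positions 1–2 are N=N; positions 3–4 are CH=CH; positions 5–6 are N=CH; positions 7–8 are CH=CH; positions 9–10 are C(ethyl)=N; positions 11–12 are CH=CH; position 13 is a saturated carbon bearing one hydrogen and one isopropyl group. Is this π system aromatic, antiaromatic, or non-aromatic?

Non-aromatic

The CH(isopropyl) position has four σ bonds — that saturated carbon is sp³ and has no p orbital in the ring π system — so the cyclic conjugation is interrupted.
Hückel's rule only applies to fully conjugated rings, so this one is simply non-aromatic.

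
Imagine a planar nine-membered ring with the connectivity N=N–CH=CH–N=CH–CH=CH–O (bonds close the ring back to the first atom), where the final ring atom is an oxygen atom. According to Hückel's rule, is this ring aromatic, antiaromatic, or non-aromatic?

Aromatic

Check conjugation: every atom in a ring double bond is sp² and brings one electron to the p orbital; each sp² =N– keeps its lone pair in-plane and puts one electron into the π system; the oxygen donates one lone pair from its p orbital — every position has a p orbital, so the cyclic π system is continuous.
Tallying contributions gives 4 × 2 = 8 from the double-bond units + 2 from the O atom = 10.
That gives a 4n+2 count (10, n = 2).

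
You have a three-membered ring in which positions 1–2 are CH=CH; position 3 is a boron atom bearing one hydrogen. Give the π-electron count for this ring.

Every ring atom contributes a p orbital perpendicular to the ring (every atom in a ring double bond is sp² and brings one electron to the p orbital; the boron has an empty p orbital), so the π system is cyclic and fully conjugated.
Tallying contributions gives 1 × 2 = 2 from the double-bond unit + 0 from the BH atom = 2.

2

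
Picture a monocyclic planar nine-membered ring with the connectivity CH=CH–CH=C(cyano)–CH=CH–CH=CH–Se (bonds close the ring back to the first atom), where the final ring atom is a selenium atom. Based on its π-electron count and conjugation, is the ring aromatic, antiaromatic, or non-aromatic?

Aromatic

The p orbitals form a continuous loop: the double-bond atoms are sp², each contributing one p electron; the selenium donates one lone pair from its p orbital. The ring is fully conjugated.
Adding the contributions, 4 × 2 = 8 from the double-bond units + 2 from the Se atom = 10.
Since 10 = 4·2 + 2, the ring meets the 4n+2 criterion.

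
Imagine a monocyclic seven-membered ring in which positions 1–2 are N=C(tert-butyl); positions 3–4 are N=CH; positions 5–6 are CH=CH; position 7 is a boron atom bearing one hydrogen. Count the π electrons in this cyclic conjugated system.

The p orbitals form a continuous loop: the double-bond atoms are sp², each contributing one p electron; each =N– nitrogen is pyridine-type (lone pair in the sp² plane, one electron in the p orbital); the boron has an empty p orbital. The ring is fully conjugated.
Counting π electrons: 3 × 2 = 6 from the double-bond units + 0 from the BH atom = 6.

6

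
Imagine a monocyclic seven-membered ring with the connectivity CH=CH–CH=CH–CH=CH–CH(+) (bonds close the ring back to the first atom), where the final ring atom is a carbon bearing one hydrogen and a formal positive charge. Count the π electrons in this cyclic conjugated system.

Every ring atom contributes a p orbital perpendicular to the ring (the double-bond atoms are sp², each contributing one p electron; the carbocation has an empty p orbital), so the π system is cyclic and fully conjugated.
Adding the contributions, 3 × 2 = 6 from the double-bond units + 0 from the CH(+) atom = 6.
(This ring is the tropylium cation.)

6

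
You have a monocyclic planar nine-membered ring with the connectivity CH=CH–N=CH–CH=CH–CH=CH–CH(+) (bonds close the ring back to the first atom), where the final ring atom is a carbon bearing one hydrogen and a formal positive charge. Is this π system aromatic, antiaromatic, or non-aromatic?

Every ring atom contributes a p orbital perpendicular to the ring (the double-bond atoms are sp², each contributing one p electron; each =N– nitrogen is pyridine-type (lone pair in the sp² plane, one electron in the p orbital); the carbocation has an empty p orbital), so the π system is cyclic and fully conjugated.
Tallying contributions gives 4 × 2 = 8 from the double-bond units + 0 from the CH(+) atom = 8.
A 4n π count (8, n = 2) in a planar conjugated ring means antiaromatic.

Antiaromatic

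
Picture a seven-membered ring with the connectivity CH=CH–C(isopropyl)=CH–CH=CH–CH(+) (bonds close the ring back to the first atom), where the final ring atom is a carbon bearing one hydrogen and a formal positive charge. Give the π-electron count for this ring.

6

Check conjugation: the double-bond atoms are sp², each contributing one p electron; the carbocation has an empty p orbital — every position has a p orbital, so the cyclic π system is continuous.
Counting π electrons: 3 × 2 = 6 from the double-bond units + 0 from the CH(+) atom = 6.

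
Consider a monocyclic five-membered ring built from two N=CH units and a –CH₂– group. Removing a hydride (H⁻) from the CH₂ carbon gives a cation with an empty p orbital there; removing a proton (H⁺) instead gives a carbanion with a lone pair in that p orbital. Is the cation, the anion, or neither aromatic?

The anion

Both ions have a continuous loop of p orbitals — each ring atom is sp².
Cation: 2 × 2 + 0 = 4 π electrons → 4(1), antiaromatic.
Anion: 2 × 2 + 2 = 6 π electrons → 4(1)+2, aromatic.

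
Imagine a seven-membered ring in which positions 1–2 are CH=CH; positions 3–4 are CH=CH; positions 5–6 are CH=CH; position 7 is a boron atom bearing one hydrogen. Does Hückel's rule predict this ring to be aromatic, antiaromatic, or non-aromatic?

Aromatic

Every ring atom contributes a p orbital perpendicular to the ring (each doubly-bonded ring atom is sp² with one p-orbital electron; the boron has an empty p orbital), so the π system is cyclic and fully conjugated.
π-electron count: 3 × 2 = 6 from the double-bond units + 0 from the BH atom = 6.
Since 6 = 4·1 + 2, the ring meets the 4n+2 criterion.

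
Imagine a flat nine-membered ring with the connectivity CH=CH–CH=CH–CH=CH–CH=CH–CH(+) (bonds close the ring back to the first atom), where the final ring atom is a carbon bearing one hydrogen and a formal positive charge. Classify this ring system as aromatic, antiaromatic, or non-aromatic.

Every ring atom contributes a p orbital perpendicular to the ring (each doubly-bonded ring atom is sp² with one p-orbital electron; the carbocation has an empty p orbital), so the π system is cyclic and fully conjugated.
π-electron count: 4 × 2 = 8 from the double-bond units + 0 from the CH(+) atom = 8.
With 8 = 4·2 π electrons, Hückel's rule classifies the planar ring as antiaromatic.

Antiaromatic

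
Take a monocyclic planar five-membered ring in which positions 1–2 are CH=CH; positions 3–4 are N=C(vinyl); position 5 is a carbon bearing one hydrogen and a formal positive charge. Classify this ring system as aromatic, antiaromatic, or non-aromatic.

Antiaromatic

All ring atoms are sp² and supply a p orbital to the ring (every atom in a ring double bond is sp² and brings one electron to the p orbital; each sp² =N– keeps its lone pair in-plane and puts one electron into the π system; the carbocation has an empty p orbital); the conjugation is uninterrupted.
Adding the contributions, 2 × 2 = 4 from the double-bond units + 0 from the CH(+) atom = 4.
A 4n π count (4, n = 1) in a planar conjugated ring means antiaromatic.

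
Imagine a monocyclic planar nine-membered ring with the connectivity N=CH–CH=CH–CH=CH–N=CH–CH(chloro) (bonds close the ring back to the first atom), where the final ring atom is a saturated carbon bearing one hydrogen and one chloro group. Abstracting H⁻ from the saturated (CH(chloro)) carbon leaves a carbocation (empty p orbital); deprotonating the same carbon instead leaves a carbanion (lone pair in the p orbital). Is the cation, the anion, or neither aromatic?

In both ions every ring atom is sp² and contributes a p orbital, so both rings are fully conjugated.
Cation: 4 × 2 + 0 = 8 π electrons → 4(2), antiaromatic.
Anion: 4 × 2 + 2 = 10 π electrons → 4(2)+2, aromatic.

The anion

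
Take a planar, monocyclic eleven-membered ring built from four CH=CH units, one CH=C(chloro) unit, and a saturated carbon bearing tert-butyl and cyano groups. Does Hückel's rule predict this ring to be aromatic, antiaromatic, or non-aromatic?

Non-aromatic

Because that saturated carbon is sp³ and has no p orbital in the ring π system at the C(tert-butyl)(cyano) position, the π system cannot extend all the way around the ring.
Broken conjugation rules out both aromaticity and antiaromaticity.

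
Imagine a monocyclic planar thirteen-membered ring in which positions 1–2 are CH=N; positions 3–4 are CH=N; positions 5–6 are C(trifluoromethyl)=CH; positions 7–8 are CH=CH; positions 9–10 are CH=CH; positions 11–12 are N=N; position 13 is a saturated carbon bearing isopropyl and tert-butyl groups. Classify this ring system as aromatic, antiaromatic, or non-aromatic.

Non-aromatic

At the C(isopropyl)(tert-butyl) position, that saturated carbon is sp³ and has no p orbital in the ring π system; the ring's p-orbital overlap is broken there.
Hückel's rule only applies to fully conjugated rings, so this one is simply non-aromatic.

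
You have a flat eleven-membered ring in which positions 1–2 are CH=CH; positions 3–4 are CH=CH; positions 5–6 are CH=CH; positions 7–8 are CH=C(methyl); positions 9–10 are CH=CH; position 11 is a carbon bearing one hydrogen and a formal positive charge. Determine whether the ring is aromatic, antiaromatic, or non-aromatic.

Check conjugation: every atom in a ring double bond is sp² and brings one electron to the p orbital; the carbocation has an empty p orbital — every position has a p orbital, so the cyclic π system is continuous.
Counting π electrons: 5 × 2 = 10 from the double-bond units + 0 from the CH(+) atom = 10.
With 10 π electrons (n = 2), the Hückel 4n+2 condition holds.

Aromatic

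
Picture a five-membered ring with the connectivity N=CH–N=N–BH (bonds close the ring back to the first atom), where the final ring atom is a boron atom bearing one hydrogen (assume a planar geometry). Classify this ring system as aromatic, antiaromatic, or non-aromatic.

Antiaromatic

The p orbitals form a continuous loop: every atom in a ring double bond is sp² and brings one electron to the p orbital; each =N– nitrogen is pyridine-type (lone pair in the sp² plane, one electron in the p orbital); the boron has an empty p orbital. The ring is fully conjugated.
π-electron count: 2 × 2 = 4 from the double-bond units + 0 from the BH atom = 4.
A 4n π count (4, n = 1) in a planar conjugated ring means antiaromatic.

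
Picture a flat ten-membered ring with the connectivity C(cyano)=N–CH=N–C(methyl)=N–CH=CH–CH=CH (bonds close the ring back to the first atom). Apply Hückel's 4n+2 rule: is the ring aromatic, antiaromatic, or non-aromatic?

Aromatic

The p orbitals form a continuous loop: each doubly-bonded ring atom is sp² with one p-orbital electron; each sp² =N– keeps its lone pair in-plane and puts one electron into the π system. The ring is fully conjugated.
Tallying contributions gives 5 × 2 = 10 from the 5 double-bond units.
10 = 4(2) + 2, which satisfies Hückel's 4n+2 rule.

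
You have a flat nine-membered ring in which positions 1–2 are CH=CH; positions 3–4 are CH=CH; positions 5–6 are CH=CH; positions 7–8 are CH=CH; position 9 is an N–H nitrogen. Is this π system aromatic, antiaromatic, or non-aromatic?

The p orbitals form a continuous loop: every atom in a ring double bond is sp² and brings one electron to the p orbital; the pyrrole-type nitrogen donates its lone pair from the p orbital. The ring is fully conjugated.
π-electron count: 4 × 2 = 8 from the double-bond units + 2 from the NH atom = 10.
Since 10 = 4·2 + 2, the ring meets the 4n+2 criterion.

Aromatic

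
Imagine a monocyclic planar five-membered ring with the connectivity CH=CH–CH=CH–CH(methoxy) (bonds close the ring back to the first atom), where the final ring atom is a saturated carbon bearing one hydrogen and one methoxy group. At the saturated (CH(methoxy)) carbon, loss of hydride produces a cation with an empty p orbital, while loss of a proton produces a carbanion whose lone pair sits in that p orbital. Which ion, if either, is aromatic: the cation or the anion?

In either ion the ring is fully conjugated: every atom, including the new sp² carbon, supplies a p orbital.
Cation: 2 × 2 + 0 = 4 π electrons → 4(1), antiaromatic.
Anion: 2 × 2 + 2 = 6 π electrons → 4(1)+2, aromatic.

The anion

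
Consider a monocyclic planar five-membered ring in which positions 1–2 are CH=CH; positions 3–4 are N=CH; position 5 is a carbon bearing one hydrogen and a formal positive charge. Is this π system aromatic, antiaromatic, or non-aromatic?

All ring atoms are sp² and supply a p orbital to the ring (each doubly-bonded ring atom is sp² with one p-orbital electron; the doubly-bonded nitrogens are pyridine-type — their lone pairs lie in the ring plane, leaving one electron in the p orbital; the carbocation has an empty p orbital); the conjugation is uninterrupted.
Adding the contributions, 2 × 2 = 4 from the double-bond units + 0 from the CH(+) atom = 4.
With 4 = 4·1 π electrons, Hückel's rule classifies the planar ring as antiaromatic.

Antiaromatic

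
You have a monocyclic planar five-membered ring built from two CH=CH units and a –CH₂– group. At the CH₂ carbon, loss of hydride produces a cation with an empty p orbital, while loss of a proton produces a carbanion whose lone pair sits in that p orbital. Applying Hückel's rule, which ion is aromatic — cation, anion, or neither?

The anion

In both ions every ring atom is sp² and contributes a p orbital, so both rings are fully conjugated.
Cation: 2 × 2 + 0 = 4 π electrons → 4(1), antiaromatic.
Anion: 2 × 2 + 2 = 6 π electrons → 4(1)+2, aromatic.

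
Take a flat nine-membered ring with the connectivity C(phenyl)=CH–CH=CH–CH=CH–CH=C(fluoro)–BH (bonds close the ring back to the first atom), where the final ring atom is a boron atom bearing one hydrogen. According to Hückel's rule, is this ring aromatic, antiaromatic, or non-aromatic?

Check conjugation: the double-bond atoms are sp², each contributing one p electron; the boron has an empty p orbital — every position has a p orbital, so the cyclic π system is continuous.
Tallying contributions gives 4 × 2 = 8 from the double-bond units + 0 from the BH atom = 8.
8 is a 4n count (n = 2), so the planar conjugated ring is antiaromatic.

Antiaromatic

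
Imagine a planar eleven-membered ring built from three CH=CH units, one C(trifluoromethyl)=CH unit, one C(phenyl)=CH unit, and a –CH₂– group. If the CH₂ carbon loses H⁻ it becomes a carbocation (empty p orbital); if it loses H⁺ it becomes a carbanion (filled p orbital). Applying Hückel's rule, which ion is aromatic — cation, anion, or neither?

Both ions have a continuous loop of p orbitals — each ring atom is sp².
Cation: 5 × 2 + 0 = 10 π electrons → 4(2)+2, aromatic.
Anion: 5 × 2 + 2 = 12 π electrons → 4(3), antiaromatic.

The cation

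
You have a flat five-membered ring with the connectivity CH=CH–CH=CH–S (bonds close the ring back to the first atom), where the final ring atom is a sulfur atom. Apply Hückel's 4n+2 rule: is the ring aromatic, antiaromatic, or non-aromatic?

Aromatic

Every ring atom contributes a p orbital perpendicular to the ring (the double-bond atoms are sp², each contributing one p electron; the sulfur donates one lone pair from its p orbital), so the π system is cyclic and fully conjugated.
Tallying contributions gives 2 × 2 = 4 from the double-bond units + 2 from the S atom = 6.
Since 6 = 4·1 + 2, the ring meets the 4n+2 criterion.
(This ring is thiophene.)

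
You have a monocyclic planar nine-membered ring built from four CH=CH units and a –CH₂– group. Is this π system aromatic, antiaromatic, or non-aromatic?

The CH2 carbon is saturated: the tetrahedral CH₂ carbon is sp³ and has no p orbital in the ring π system. Conjugation is not continuous around the ring.
Hückel's rule only applies to fully conjugated rings, so this one is simply non-aromatic.

Non-aromatic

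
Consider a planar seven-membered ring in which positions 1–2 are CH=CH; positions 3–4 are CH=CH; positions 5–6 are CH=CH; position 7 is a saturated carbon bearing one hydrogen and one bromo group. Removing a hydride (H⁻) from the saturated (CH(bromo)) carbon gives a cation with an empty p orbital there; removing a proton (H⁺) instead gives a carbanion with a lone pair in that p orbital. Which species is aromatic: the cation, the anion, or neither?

In either ion the ring is fully conjugated: every atom, including the new sp² carbon, supplies a p orbital.
Cation: 3 × 2 + 0 = 6 π electrons → 4(1)+2, aromatic.
Anion: 3 × 2 + 2 = 8 π electrons → 4(2), antiaromatic.

The cation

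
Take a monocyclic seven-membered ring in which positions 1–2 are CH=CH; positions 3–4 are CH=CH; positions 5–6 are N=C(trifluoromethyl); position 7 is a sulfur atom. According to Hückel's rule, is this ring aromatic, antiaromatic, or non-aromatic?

Antiaromatic

Every ring atom contributes a p orbital perpendicular to the ring (each doubly-bonded ring atom is sp² with one p-orbital electron; each =N– nitrogen is pyridine-type (lone pair in the sp² plane, one electron in the p orbital); the sulfur donates one lone pair from its p orbital), so the π system is cyclic and fully conjugated.
Adding the contributions, 3 × 2 = 6 from the double-bond units + 2 from the S atom = 8.
8 = 4(2); a planar, fully conjugated 4n system is antiaromatic.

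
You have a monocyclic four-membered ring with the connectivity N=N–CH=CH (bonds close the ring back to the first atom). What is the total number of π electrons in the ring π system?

4

Check conjugation: each doubly-bonded ring atom is sp² with one p-orbital electron; each =N– nitrogen is pyridine-type (lone pair in the sp² plane, one electron in the p orbital) — every position has a p orbital, so the cyclic π system is continuous.
Tallying contributions gives 2 × 2 = 4 from the 2 double-bond units.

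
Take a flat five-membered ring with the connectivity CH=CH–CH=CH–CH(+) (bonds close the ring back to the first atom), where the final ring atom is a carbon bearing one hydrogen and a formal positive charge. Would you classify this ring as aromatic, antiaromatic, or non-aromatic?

Antiaromatic

Check conjugation: the double-bond atoms are sp², each contributing one p electron; the carbocation has an empty p orbital — every position has a p orbital, so the cyclic π system is continuous.
π-electron count: 2 × 2 = 4 from the double-bond units + 0 from the CH(+) atom = 4.
4 = 4(1); a planar, fully conjugated 4n system is antiaromatic.
This is the cyclopentadienyl cation.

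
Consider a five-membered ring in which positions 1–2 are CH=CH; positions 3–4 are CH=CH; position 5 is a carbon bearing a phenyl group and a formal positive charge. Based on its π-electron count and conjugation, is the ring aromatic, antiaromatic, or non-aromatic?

Check conjugation: the double-bond atoms are sp², each contributing one p electron; the carbocation has an empty p orbital — every position has a p orbital, so the cyclic π system is continuous.
Tallying contributions gives 2 × 2 = 4 from the double-bond units + 0 from the C(phenyl)(+) atom = 4.
4 is a 4n count (n = 1), so the planar conjugated ring is antiaromatic.

Antiaromatic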